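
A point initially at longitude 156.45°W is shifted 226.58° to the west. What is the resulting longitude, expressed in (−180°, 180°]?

23.03°W

Start at -156.45°; shift −226.58° → -383.03°.
-383.03° lies outside (−180°, 180°]; add 360° → -23.03°.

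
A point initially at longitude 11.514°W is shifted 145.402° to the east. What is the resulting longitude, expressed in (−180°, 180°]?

Start at -11.514°; shift +145.402° → +133.888°.
+133.888° already lies in (−180°, 180°].

133.888°E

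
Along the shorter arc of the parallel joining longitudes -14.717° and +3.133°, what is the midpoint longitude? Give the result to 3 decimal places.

-5.792°

Signed shortest Δλ from -14.717° to +3.133° is +17.850°.
Midpoint longitude = -14.717° + (+17.850°)/2 = -14.717° + 8.925° = -5.792°.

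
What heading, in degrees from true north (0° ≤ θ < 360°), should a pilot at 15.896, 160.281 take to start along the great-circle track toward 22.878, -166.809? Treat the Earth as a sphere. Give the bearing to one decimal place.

72.1°

Δλ = -166.809 − 160.281 = -327.090°; wrapped into (−180°, 180°]: 32.910°.
θ = atan2( sin Δλ · cos φ₂ , cos φ₁ · sin φ₂ − sin φ₁ · cos φ₂ · cos Δλ )
  = atan2(0.50058, 0.16205) = 72.062° → normalised to [0°, 360°): 72.062°.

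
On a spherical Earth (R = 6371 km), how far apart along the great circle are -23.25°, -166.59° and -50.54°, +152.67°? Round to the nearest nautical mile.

2501 nmi

Δλ = 152.67 − -166.59 = 319.26°; wrapped into (−180°, 180°]: -40.74°.
Δφ = -50.54 − -23.25 = -27.29°.
a = sin²(Δφ/2) + cos φ₁ · cos φ₂ · sin²(Δλ/2) = 0.126400.
c = 2·atan2(√a, √(1−a)) = 0.72696 rad → d = 6371·c ≈ 4631.45 km ≈ 2500.78 nmi.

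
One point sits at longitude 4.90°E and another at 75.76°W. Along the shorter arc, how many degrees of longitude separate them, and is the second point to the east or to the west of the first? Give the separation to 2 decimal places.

80.66° west

Raw difference: -75.76 − 4.90 = -80.66°.
Normalise into (−180°, 180°]: -80.66° stays -80.66°.
Negative ⇒ the second point lies to the west; separation 80.66°.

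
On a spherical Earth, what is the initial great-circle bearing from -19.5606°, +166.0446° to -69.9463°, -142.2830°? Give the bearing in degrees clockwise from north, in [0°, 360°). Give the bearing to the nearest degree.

Δλ = -142.2830 − 166.0446 = -308.3276°; wrapped into (−180°, 180°]: 51.6724°.
θ = atan2( sin Δλ · cos φ₂ , cos φ₁ · sin φ₂ − sin φ₁ · cos φ₂ · cos Δλ )
  = atan2(0.26900, -0.81396) = 161.712° → normalised to [0°, 360°): 161.712°.

162°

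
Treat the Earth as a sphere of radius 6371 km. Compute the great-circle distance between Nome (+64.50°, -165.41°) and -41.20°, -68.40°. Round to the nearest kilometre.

Δλ = -68.40 − -165.41 = 97.01°.
Δφ = -41.20 − 64.50 = -105.70°.
a = sin²(Δφ/2) + cos φ₁ · cos φ₂ · sin²(Δλ/2) = 0.817028.
c = 2·atan2(√a, √(1−a)) = 2.25758 rad → d = 6371·c ≈ 14383.06 km.

14383 km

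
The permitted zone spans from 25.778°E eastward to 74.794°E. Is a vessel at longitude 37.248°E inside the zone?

Yes

Band width going east from +25.778° to +74.794°: ((74.794 − 25.778) mod 360) = 49.016°.
Offset of +37.248° east of the west edge: ((37.248 − 25.778) mod 360) = 11.470°.
11.470° ≤ 49.016° ⇒ inside.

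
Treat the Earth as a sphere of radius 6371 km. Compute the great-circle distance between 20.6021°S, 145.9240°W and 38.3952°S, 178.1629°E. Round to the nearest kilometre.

Δλ = 178.1629 − -145.9240 = 324.0869°; wrapped into (−180°, 180°]: -35.9131°.
Δφ = -38.3952 − -20.6021 = -17.7931°.
a = sin²(Δφ/2) + cos φ₁ · cos φ₂ · sin²(Δλ/2) = 0.093645.
c = 2·atan2(√a, √(1−a)) = 0.62201 rad → d = 6371·c ≈ 3962.81 km.

3963 km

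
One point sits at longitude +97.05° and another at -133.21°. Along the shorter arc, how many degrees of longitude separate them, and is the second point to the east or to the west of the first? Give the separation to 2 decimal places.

Raw difference: -133.21 − 97.05 = -230.26°.
Normalise into (−180°, 180°]: -230.26° + 360° = 129.74°.
Positive ⇒ the second point lies to the east; separation 129.74°.

129.74° east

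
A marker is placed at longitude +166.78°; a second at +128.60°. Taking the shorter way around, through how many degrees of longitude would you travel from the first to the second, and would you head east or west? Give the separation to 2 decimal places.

Raw difference: 128.60 − 166.78 = -38.18°.
Normalise into (−180°, 180°]: -38.18° stays -38.18°.
Negative ⇒ the second point lies to the west; separation 38.18°.

38.18° west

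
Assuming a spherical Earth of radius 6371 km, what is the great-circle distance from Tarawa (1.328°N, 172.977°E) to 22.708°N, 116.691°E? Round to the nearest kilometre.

6517 km

Δλ = 116.691 − 172.977 = -56.286°.
Δφ = 22.708 − 1.328 = 21.380°.
a = sin²(Δφ/2) + cos φ₁ · cos φ₂ · sin²(Δλ/2) = 0.239584.
c = 2·atan2(√a, √(1−a)) = 1.02297 rad → d = 6371·c ≈ 6517.35 km.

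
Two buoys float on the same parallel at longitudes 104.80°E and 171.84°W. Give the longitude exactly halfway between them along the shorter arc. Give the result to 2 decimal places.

Signed shortest Δλ from +104.80° to -171.84° is +83.36°.
Midpoint longitude = +104.80° + (+83.36°)/2 = +104.80° + 41.68° = +146.48°.
(The naïve average (+104.80 + -171.84)/2 = -33.52° is on the wrong side of the globe.)

146.48°E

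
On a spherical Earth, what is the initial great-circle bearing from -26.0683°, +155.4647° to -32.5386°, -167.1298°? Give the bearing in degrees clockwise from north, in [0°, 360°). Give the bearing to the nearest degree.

110°

Δλ = -167.1298 − 155.4647 = -322.5945°; wrapped into (−180°, 180°]: 37.4055°.
θ = atan2( sin Δλ · cos φ₂ , cos φ₁ · sin φ₂ − sin φ₁ · cos φ₂ · cos Δλ )
  = atan2(0.51210, -0.18887) = 110.245° → normalised to [0°, 360°): 110.245°.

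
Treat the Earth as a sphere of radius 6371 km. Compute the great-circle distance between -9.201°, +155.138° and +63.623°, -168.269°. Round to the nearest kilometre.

Δλ = -168.269 − 155.138 = -323.407°; wrapped into (−180°, 180°]: 36.593°.
Δφ = 63.623 − -9.201 = 72.824°.
a = sin²(Δφ/2) + cos φ₁ · cos φ₂ · sin²(Δλ/2) = 0.395568.
c = 2·atan2(√a, √(1−a)) = 1.36038 rad → d = 6371·c ≈ 8667.00 km.

8667 km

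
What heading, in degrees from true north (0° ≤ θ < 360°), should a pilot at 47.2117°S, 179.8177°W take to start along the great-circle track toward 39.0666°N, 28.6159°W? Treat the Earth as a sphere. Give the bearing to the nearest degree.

Δλ = -28.6159 − -179.8177 = 151.2018°.
θ = atan2( sin Δλ · cos φ₂ , cos φ₁ · sin φ₂ − sin φ₁ · cos φ₂ · cos Δλ )
  = atan2(0.37402, -0.07121) = 100.780° → normalised to [0°, 360°): 100.780°.

101°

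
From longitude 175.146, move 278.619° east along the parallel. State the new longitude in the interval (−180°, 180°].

Start at +175.146°; shift +278.619° → +453.765°.
+453.765° lies outside (−180°, 180°]; subtract 360° → +93.765°.

+93.765°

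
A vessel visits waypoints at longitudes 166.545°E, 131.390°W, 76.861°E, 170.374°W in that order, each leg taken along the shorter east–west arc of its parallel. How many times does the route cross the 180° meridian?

Leg 1: +166.545° → -131.390°, shortest Δλ = 62.065° (east) — crosses 180°.
Leg 2: -131.390° → +76.861°, shortest Δλ = -151.749° (west) — crosses 180°.
Leg 3: +76.861° → -170.374°, shortest Δλ = 112.765° (east) — crosses 180°.
Total crossings: 3.

3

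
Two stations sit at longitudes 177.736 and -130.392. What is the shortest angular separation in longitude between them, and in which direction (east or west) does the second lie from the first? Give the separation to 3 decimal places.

Raw difference: -130.392 − 177.736 = -308.128°.
Normalise into (−180°, 180°]: -308.128° + 360° = 51.872°.
Positive ⇒ the second point lies to the east; separation 51.872°.

51.872° east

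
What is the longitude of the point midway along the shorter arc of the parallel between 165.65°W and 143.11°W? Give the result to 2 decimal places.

154.38°W

Signed shortest Δλ from -165.65° to -143.11° is +22.54°.
Midpoint longitude = -165.65° + (+22.54°)/2 = -165.65° + 11.27° = -154.38°.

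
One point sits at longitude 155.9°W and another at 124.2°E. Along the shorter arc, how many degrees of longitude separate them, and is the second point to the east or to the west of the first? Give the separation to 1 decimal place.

Raw difference: 124.2 − -155.9 = 280.1°.
Normalise into (−180°, 180°]: 280.1° − 360° = -79.9°.
Negative ⇒ the second point lies to the west; separation 79.9°.

79.9° west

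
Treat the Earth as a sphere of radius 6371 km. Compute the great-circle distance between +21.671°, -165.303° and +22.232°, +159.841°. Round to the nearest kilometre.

Δλ = 159.841 − -165.303 = 325.144°; wrapped into (−180°, 180°]: -34.856°.
Δφ = 22.232 − 21.671 = 0.561°.
a = sin²(Δφ/2) + cos φ₁ · cos φ₂ · sin²(Δλ/2) = 0.077191.
c = 2·atan2(√a, √(1−a)) = 0.56307 rad → d = 6371·c ≈ 3587.34 km.

3587 km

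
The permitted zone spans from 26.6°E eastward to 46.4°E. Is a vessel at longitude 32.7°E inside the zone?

Yes

Band width going east from +26.6° to +46.4°: ((46.4 − 26.6) mod 360) = 19.8°.
Offset of +32.7° east of the west edge: ((32.7 − 26.6) mod 360) = 6.1°.
6.1° ≤ 19.8° ⇒ inside.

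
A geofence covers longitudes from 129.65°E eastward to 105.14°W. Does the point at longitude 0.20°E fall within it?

No

Band width going east from +129.65° to -105.14°: ((-105.14 − 129.65) mod 360) = 125.21°.
Offset of +0.20° east of the west edge: ((0.20 − 129.65) mod 360) = 230.55°.
230.55° > 125.21° ⇒ outside.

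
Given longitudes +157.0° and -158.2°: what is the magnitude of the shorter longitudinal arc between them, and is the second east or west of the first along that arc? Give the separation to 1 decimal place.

Raw difference: -158.2 − 157.0 = -315.2°.
Normalise into (−180°, 180°]: -315.2° + 360° = 44.8°.
Positive ⇒ the second point lies to the east; separation 44.8°.

44.8° east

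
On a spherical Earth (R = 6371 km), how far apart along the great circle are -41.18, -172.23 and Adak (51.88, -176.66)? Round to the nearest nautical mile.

Δλ = -176.66 − -172.23 = -4.43°.
Δφ = 51.88 − -41.18 = 93.06°.
a = sin²(Δφ/2) + cos φ₁ · cos φ₂ · sin²(Δλ/2) = 0.527385.
c = 2·atan2(√a, √(1−a)) = 1.62559 rad → d = 6371·c ≈ 10356.66 km ≈ 5592.15 nmi.

5592 nmi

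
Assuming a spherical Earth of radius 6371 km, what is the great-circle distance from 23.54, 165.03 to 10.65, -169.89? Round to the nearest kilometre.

3018 km

Δλ = -169.89 − 165.03 = -334.92°; wrapped into (−180°, 180°]: 25.08°.
Δφ = 10.65 − 23.54 = -12.89°.
a = sin²(Δφ/2) + cos φ₁ · cos φ₂ · sin²(Δλ/2) = 0.055074.
c = 2·atan2(√a, √(1−a)) = 0.47378 rad → d = 6371·c ≈ 3018.42 km.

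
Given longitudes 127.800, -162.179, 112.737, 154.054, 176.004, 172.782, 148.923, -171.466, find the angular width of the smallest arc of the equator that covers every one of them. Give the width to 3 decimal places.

Sort the longitudes: -171.466°, -162.179°, +112.737°, +127.800°, +148.923°, +154.054°, +172.782°, +176.004°.
Eastward gaps between consecutive values (wrapping around): 9.287°, 274.916°, 15.063°, 21.123°, 5.131°, 18.728°, 3.222°, 12.530°.
Largest gap = 274.916° ⇒ minimal covering band is its complement: 360° − 274.916° = 85.084°.
Band runs from +112.737° eastward to -162.179°, crossing the antimeridian.

85.084°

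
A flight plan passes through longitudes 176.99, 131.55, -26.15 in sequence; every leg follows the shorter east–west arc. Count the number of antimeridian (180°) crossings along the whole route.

Leg 1: +176.99° → +131.55°, shortest Δλ = -45.44° (west) — does not cross 180°.
Leg 2: +131.55° → -26.15°, shortest Δλ = -157.7° (west) — does not cross 180°.
Total crossings: 0.

0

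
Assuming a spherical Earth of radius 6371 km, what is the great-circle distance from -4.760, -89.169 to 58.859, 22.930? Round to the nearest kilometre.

Δλ = 22.930 − -89.169 = 112.099°.
Δφ = 58.859 − -4.760 = 63.619°.
a = sin²(Δφ/2) + cos φ₁ · cos φ₂ · sin²(Δλ/2) = 0.632454.
c = 2·atan2(√a, √(1−a)) = 1.83890 rad → d = 6371·c ≈ 11715.66 km.

11716 km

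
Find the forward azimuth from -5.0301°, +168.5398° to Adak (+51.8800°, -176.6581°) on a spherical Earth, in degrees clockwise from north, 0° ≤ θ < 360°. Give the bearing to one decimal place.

10.7°

Δλ = -176.6581 − 168.5398 = -345.1979°; wrapped into (−180°, 180°]: 14.8021°.
θ = atan2( sin Δλ · cos φ₂ , cos φ₁ · sin φ₂ − sin φ₁ · cos φ₂ · cos Δλ )
  = atan2(0.15771, 0.83602) = 10.683° → normalised to [0°, 360°): 10.683°.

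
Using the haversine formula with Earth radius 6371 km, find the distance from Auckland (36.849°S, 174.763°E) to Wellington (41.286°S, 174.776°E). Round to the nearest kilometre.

Δλ = 174.776 − 174.763 = 0.013°.
Δφ = -41.286 − -36.849 = -4.437°.
a = sin²(Δφ/2) + cos φ₁ · cos φ₂ · sin²(Δλ/2) = 0.001499.
c = 2·atan2(√a, √(1−a)) = 0.07744 rad → d = 6371·c ≈ 493.37 km.

493 km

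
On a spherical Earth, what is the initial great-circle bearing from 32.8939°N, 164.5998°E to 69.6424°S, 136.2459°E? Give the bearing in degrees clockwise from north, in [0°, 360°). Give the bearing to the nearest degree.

190°

Δλ = 136.2459 − 164.5998 = -28.3539°.
θ = atan2( sin Δλ · cos φ₂ , cos φ₁ · sin φ₂ − sin φ₁ · cos φ₂ · cos Δλ )
  = atan2(-0.16521, -0.95349) = -170.170° → normalised to [0°, 360°): 189.830°.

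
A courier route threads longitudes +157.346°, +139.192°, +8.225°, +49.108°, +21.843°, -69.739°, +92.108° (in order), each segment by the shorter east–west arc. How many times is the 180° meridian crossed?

0

Leg 1: +157.346° → +139.192°, shortest Δλ = -18.154° (west) — does not cross 180°.
Leg 2: +139.192° → +8.225°, shortest Δλ = -130.967° (west) — does not cross 180°.
Leg 3: +8.225° → +49.108°, shortest Δλ = 40.883° (east) — does not cross 180°.
Leg 4: +49.108° → +21.843°, shortest Δλ = -27.265° (west) — does not cross 180°.
Leg 5: +21.843° → -69.739°, shortest Δλ = -91.582° (west) — does not cross 180°.
Leg 6: -69.739° → +92.108°, shortest Δλ = 161.847° (east) — does not cross 180°.
Total crossings: 0.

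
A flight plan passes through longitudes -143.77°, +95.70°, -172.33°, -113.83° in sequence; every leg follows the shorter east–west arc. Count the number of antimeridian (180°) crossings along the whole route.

Leg 1: -143.77° → +95.70°, shortest Δλ = -120.53° (west) — crosses 180°.
Leg 2: +95.70° → -172.33°, shortest Δλ = 91.97° (east) — crosses 180°.
Leg 3: -172.33° → -113.83°, shortest Δλ = 58.5° (east) — does not cross 180°.
Total crossings: 2.

2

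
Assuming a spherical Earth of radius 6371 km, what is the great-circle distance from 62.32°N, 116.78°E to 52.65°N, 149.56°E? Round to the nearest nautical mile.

1188 nmi

Δλ = 149.56 − 116.78 = 32.78°.
Δφ = 52.65 − 62.32 = -9.67°.
a = sin²(Δφ/2) + cos φ₁ · cos φ₂ · sin²(Δλ/2) = 0.029544.
c = 2·atan2(√a, √(1−a)) = 0.34548 rad → d = 6371·c ≈ 2201.06 km ≈ 1188.48 nmi.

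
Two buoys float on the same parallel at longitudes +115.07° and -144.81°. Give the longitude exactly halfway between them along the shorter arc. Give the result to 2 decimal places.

Signed shortest Δλ from +115.07° to -144.81° is +100.12°.
Midpoint longitude = +115.07° + (+100.12°)/2 = +115.07° + 50.06° = +165.13°.
(The naïve average (+115.07 + -144.81)/2 = -14.87° is on the wrong side of the globe.)

+165.13°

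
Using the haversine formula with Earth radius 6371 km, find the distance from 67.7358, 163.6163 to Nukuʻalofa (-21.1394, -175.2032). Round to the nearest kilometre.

10035 km

Δλ = -175.2032 − 163.6163 = -338.8195°; wrapped into (−180°, 180°]: 21.1805°.
Δφ = -21.1394 − 67.7358 = -88.8752°.
a = sin²(Δφ/2) + cos φ₁ · cos φ₂ · sin²(Δλ/2) = 0.502121.
c = 2·atan2(√a, √(1−a)) = 1.57504 rad → d = 6371·c ≈ 10034.57 km.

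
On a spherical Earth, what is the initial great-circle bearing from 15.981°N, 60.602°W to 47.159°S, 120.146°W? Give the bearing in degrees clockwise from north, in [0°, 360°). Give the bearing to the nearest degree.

216°

Δλ = -120.146 − -60.602 = -59.544°.
θ = atan2( sin Δλ · cos φ₂ , cos φ₁ · sin φ₂ − sin φ₁ · cos φ₂ · cos Δλ )
  = atan2(-0.58614, -0.79980) = -143.764° → normalised to [0°, 360°): 216.236°.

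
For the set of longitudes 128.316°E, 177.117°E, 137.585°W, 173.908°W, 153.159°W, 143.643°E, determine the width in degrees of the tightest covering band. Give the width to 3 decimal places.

94.099°

Sort the longitudes: -173.908°, -153.159°, -137.585°, +128.316°, +143.643°, +177.117°.
Eastward gaps between consecutive values (wrapping around): 20.749°, 15.574°, 265.901°, 15.327°, 33.474°, 8.975°.
Largest gap = 265.901° ⇒ minimal covering band is its complement: 360° − 265.901° = 94.099°.
Band runs from +128.316° eastward to -137.585°, crossing the antimeridian.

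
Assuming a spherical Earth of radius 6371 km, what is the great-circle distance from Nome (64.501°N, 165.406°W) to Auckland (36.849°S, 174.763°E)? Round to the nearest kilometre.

Δλ = 174.763 − -165.406 = 340.169°; wrapped into (−180°, 180°]: -19.831°.
Δφ = -36.849 − 64.501 = -101.350°.
a = sin²(Δφ/2) + cos φ₁ · cos φ₂ · sin²(Δλ/2) = 0.608616.
c = 2·atan2(√a, √(1−a)) = 1.78977 rad → d = 6371·c ≈ 11402.64 km.

11403 km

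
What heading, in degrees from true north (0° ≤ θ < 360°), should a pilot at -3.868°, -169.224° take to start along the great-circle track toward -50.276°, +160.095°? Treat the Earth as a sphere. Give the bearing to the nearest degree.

Δλ = 160.095 − -169.224 = 329.319°; wrapped into (−180°, 180°]: -30.681°.
θ = atan2( sin Δλ · cos φ₂ , cos φ₁ · sin φ₂ − sin φ₁ · cos φ₂ · cos Δλ )
  = atan2(-0.32610, -0.73030) = -155.938° → normalised to [0°, 360°): 204.062°.

204°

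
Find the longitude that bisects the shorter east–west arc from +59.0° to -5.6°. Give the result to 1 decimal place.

Signed shortest Δλ from +59.0° to -5.6° is -64.6°.
Midpoint longitude = +59.0° + (-64.6°)/2 = +59.0° − 32.3° = +26.7°.

+26.7°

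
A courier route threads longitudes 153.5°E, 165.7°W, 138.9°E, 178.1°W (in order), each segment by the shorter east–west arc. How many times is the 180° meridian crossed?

Leg 1: +153.5° → -165.7°, shortest Δλ = 40.8° (east) — crosses 180°.
Leg 2: -165.7° → +138.9°, shortest Δλ = -55.4° (west) — crosses 180°.
Leg 3: +138.9° → -178.1°, shortest Δλ = 43.0° (east) — crosses 180°.
Total crossings: 3.

3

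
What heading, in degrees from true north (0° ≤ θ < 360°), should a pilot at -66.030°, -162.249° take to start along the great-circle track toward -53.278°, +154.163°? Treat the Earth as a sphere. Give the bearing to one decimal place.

279.7°

Δλ = 154.163 − -162.249 = 316.412°; wrapped into (−180°, 180°]: -43.588°.
θ = atan2( sin Δλ · cos φ₂ , cos φ₁ · sin φ₂ − sin φ₁ · cos φ₂ · cos Δλ )
  = atan2(-0.41226, 0.07011) = -80.349° → normalised to [0°, 360°): 279.651°.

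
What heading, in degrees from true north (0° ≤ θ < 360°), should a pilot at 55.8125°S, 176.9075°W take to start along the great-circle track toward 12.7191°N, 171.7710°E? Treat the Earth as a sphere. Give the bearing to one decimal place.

Δλ = 171.7710 − -176.9075 = 348.6785°; wrapped into (−180°, 180°]: -11.3215°.
θ = atan2( sin Δλ · cos φ₂ , cos φ₁ · sin φ₂ − sin φ₁ · cos φ₂ · cos Δλ )
  = atan2(-0.19150, 0.91492) = -11.822° → normalised to [0°, 360°): 348.178°.

348.2°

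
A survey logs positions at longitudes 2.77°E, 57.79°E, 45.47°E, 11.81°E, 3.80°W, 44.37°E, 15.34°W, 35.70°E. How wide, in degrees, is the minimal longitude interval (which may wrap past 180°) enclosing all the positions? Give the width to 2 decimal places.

Sort the longitudes: -15.34°, -3.80°, +2.77°, +11.81°, +35.70°, +44.37°, +45.47°, +57.79°.
Eastward gaps between consecutive values (wrapping around): 11.54°, 6.57°, 9.04°, 23.89°, 8.67°, 1.10°, 12.32°, 286.87°.
Largest gap = 286.87° ⇒ minimal covering band is its complement: 360° − 286.87° = 73.13°.
Band runs from -15.34° eastward to +57.79°.

73.13°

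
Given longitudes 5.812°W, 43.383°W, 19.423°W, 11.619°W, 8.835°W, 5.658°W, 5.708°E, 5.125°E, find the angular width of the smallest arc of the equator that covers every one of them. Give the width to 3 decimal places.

49.091°

Sort the longitudes: -43.383°, -19.423°, -11.619°, -8.835°, -5.812°, -5.658°, +5.125°, +5.708°.
Eastward gaps between consecutive values (wrapping around): 23.960°, 7.804°, 2.784°, 3.023°, 0.154°, 10.783°, 0.583°, 310.909°.
Largest gap = 310.909° ⇒ minimal covering band is its complement: 360° − 310.909° = 49.091°.
Band runs from -43.383° eastward to +5.708°.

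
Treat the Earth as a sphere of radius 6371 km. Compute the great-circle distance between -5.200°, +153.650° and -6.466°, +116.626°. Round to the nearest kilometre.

Δλ = 116.626 − 153.650 = -37.024°.
Δφ = -6.466 − -5.200 = -1.266°.
a = sin²(Δφ/2) + cos φ₁ · cos φ₂ · sin²(Δλ/2) = 0.099877.
c = 2·atan2(√a, √(1−a)) = 0.64309 rad → d = 6371·c ≈ 4097.13 km.

4097 km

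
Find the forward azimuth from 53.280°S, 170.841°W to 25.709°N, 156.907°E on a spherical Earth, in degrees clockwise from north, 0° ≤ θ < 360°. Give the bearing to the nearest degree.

Δλ = 156.907 − -170.841 = 327.748°; wrapped into (−180°, 180°]: -32.252°.
θ = atan2( sin Δλ · cos φ₂ , cos φ₁ · sin φ₂ − sin φ₁ · cos φ₂ · cos Δλ )
  = atan2(-0.48082, 0.87016) = -28.923° → normalised to [0°, 360°): 331.077°.

331°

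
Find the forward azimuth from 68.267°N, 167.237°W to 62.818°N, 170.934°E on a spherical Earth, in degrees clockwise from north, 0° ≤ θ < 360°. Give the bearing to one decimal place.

Δλ = 170.934 − -167.237 = 338.171°; wrapped into (−180°, 180°]: -21.829°.
θ = atan2( sin Δλ · cos φ₂ , cos φ₁ · sin φ₂ − sin φ₁ · cos φ₂ · cos Δλ )
  = atan2(-0.16986, -0.06453) = -110.802° → normalised to [0°, 360°): 249.198°.

249.2°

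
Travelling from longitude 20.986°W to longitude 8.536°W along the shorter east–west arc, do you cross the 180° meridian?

No

Signed shortest Δλ = ((-8.536 − -20.986 + 180) mod 360) − 180 = 12.45°.
Going east by 12.45° from -20.986° reaches -8.536° without touching 180°.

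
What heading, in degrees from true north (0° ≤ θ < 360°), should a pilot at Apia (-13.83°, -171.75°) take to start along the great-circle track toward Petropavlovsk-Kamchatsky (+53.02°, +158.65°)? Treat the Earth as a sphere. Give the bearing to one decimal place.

Δλ = 158.65 − -171.75 = 330.40°; wrapped into (−180°, 180°]: -29.60°.
θ = atan2( sin Δλ · cos φ₂ , cos φ₁ · sin φ₂ − sin φ₁ · cos φ₂ · cos Δλ )
  = atan2(-0.29712, 0.90071) = -18.256° → normalised to [0°, 360°): 341.744°.

341.7°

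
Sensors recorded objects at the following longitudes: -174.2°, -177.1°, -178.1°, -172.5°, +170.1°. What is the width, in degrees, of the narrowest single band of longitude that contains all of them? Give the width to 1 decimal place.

Sort the longitudes: -178.1°, -177.1°, -174.2°, -172.5°, +170.1°.
Eastward gaps between consecutive values (wrapping around): 1.0°, 2.9°, 1.7°, 342.6°, 11.8°.
Largest gap = 342.6° ⇒ minimal covering band is its complement: 360° − 342.6° = 17.4°.
Band runs from +170.1° eastward to -172.5°, crossing the antimeridian.

17.4°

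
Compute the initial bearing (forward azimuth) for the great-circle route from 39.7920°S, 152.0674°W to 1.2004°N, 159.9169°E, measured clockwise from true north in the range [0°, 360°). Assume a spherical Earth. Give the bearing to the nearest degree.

Δλ = 159.9169 − -152.0674 = 311.9843°; wrapped into (−180°, 180°]: -48.0157°.
θ = atan2( sin Δλ · cos φ₂ , cos φ₁ · sin φ₂ − sin φ₁ · cos φ₂ · cos Δλ )
  = atan2(-0.74317, 0.44412) = -59.137° → normalised to [0°, 360°): 300.863°.

301°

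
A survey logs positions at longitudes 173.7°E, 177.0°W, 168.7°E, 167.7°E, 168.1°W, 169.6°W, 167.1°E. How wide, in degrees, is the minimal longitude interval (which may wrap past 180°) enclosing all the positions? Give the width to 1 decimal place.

24.8°

Sort the longitudes: -177.0°, -169.6°, -168.1°, +167.1°, +167.7°, +168.7°, +173.7°.
Eastward gaps between consecutive values (wrapping around): 7.4°, 1.5°, 335.2°, 0.6°, 1.0°, 5.0°, 9.3°.
Largest gap = 335.2° ⇒ minimal covering band is its complement: 360° − 335.2° = 24.8°.
Band runs from +167.1° eastward to -168.1°, crossing the antimeridian.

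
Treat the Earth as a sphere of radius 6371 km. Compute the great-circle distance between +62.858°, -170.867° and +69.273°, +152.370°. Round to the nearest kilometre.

1771 km

Δλ = 152.370 − -170.867 = 323.237°; wrapped into (−180°, 180°]: -36.763°.
Δφ = 69.273 − 62.858 = 6.415°.
a = sin²(Δφ/2) + cos φ₁ · cos φ₂ · sin²(Δλ/2) = 0.019186.
c = 2·atan2(√a, √(1−a)) = 0.27792 rad → d = 6371·c ≈ 1770.63 km.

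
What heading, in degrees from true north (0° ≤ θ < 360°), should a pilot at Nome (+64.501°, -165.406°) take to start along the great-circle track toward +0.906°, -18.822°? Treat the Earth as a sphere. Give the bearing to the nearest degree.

36°

Δλ = -18.822 − -165.406 = 146.584°.
θ = atan2( sin Δλ · cos φ₂ , cos φ₁ · sin φ₂ − sin φ₁ · cos φ₂ · cos Δλ )
  = atan2(0.55065, 0.76010) = 35.921° → normalised to [0°, 360°): 35.921°.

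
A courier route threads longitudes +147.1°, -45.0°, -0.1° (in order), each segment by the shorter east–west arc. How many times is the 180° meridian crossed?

Leg 1: +147.1° → -45.0°, shortest Δλ = 167.9° (east) — crosses 180°.
Leg 2: -45.0° → -0.1°, shortest Δλ = 44.9° (east) — does not cross 180°.
Total crossings: 1.

1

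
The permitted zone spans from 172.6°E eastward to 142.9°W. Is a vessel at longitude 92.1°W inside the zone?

No

Band width going east from +172.6° to -142.9°: ((-142.9 − 172.6) mod 360) = 44.5°.
Offset of -92.1° east of the west edge: ((-92.1 − 172.6) mod 360) = 95.3°.
95.3° > 44.5° ⇒ outside.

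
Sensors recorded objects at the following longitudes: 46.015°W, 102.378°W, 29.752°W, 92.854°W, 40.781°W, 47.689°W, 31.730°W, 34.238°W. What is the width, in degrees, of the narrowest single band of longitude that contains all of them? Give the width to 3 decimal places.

72.626°

Sort the longitudes: -102.378°, -92.854°, -47.689°, -46.015°, -40.781°, -34.238°, -31.730°, -29.752°.
Eastward gaps between consecutive values (wrapping around): 9.524°, 45.165°, 1.674°, 5.234°, 6.543°, 2.508°, 1.978°, 287.374°.
Largest gap = 287.374° ⇒ minimal covering band is its complement: 360° − 287.374° = 72.626°.
Band runs from -102.378° eastward to -29.752°.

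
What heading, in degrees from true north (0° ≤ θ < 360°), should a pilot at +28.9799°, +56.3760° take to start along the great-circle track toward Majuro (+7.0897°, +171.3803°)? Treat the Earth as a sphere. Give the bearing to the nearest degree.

71°

Δλ = 171.3803 − 56.3760 = 115.0043°.
θ = atan2( sin Δλ · cos φ₂ , cos φ₁ · sin φ₂ − sin φ₁ · cos φ₂ · cos Δλ )
  = atan2(0.89935, 0.31120) = 70.913° → normalised to [0°, 360°): 70.913°.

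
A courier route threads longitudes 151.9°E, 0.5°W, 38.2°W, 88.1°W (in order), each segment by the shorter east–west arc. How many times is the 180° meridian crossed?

0

Leg 1: +151.9° → -0.5°, shortest Δλ = -152.4° (west) — does not cross 180°.
Leg 2: -0.5° → -38.2°, shortest Δλ = -37.7° (west) — does not cross 180°.
Leg 3: -38.2° → -88.1°, shortest Δλ = -49.9° (west) — does not cross 180°.
Total crossings: 0.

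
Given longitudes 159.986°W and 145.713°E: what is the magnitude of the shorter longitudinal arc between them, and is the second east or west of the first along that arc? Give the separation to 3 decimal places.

54.301° west

Raw difference: 145.713 − -159.986 = 305.699°.
Normalise into (−180°, 180°]: 305.699° − 360° = -54.301°.
Negative ⇒ the second point lies to the west; separation 54.301°.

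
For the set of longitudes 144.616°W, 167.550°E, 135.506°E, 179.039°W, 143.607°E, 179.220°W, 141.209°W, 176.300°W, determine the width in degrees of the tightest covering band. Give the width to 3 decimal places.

Sort the longitudes: -179.220°, -179.039°, -176.300°, -144.616°, -141.209°, +135.506°, +143.607°, +167.550°.
Eastward gaps between consecutive values (wrapping around): 0.181°, 2.739°, 31.684°, 3.407°, 276.715°, 8.101°, 23.943°, 13.230°.
Largest gap = 276.715° ⇒ minimal covering band is its complement: 360° − 276.715° = 83.285°.
Band runs from +135.506° eastward to -141.209°, crossing the antimeridian.

83.285°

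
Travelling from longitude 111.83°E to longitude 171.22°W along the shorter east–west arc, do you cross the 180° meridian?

Yes

Naïve |-171.22 − 111.83| = 283.05° > 180°, so the shorter arc goes the other way round — across 180°.
Signed shortest Δλ = ((-171.22 − 111.83 + 180) mod 360) − 180 = 76.95°.
Going east by 76.95° from +111.83° passes through 180° before reaching -171.22°.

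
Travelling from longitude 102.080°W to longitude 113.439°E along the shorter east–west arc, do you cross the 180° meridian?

Yes

Naïve |113.439 − -102.080| = 215.519° > 180°, so the shorter arc goes the other way round — across 180°.
Signed shortest Δλ = ((113.439 − -102.080 + 180) mod 360) − 180 = -144.481°.
Going west by 144.481° from -102.080° passes through 180° before reaching +113.439°.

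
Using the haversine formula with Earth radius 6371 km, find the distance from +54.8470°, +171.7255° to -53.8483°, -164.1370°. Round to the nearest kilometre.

12287 km

Δλ = -164.1370 − 171.7255 = -335.8625°; wrapped into (−180°, 180°]: 24.1375°.
Δφ = -53.8483 − 54.8470 = -108.6953°.
a = sin²(Δφ/2) + cos φ₁ · cos φ₂ · sin²(Δλ/2) = 0.675116.
c = 2·atan2(√a, √(1−a)) = 1.92862 rad → d = 6371·c ≈ 12287.21 km.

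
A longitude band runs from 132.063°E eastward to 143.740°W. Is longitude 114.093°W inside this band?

No

Band width going east from +132.063° to -143.740°: ((-143.740 − 132.063) mod 360) = 84.197°.
Offset of -114.093° east of the west edge: ((-114.093 − 132.063) mod 360) = 113.844°.
113.844° > 84.197° ⇒ outside.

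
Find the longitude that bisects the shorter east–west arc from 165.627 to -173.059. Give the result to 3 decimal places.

Signed shortest Δλ from +165.627° to -173.059° is +21.314°.
Midpoint longitude = +165.627° + (+21.314°)/2 = +165.627° + 10.657° = +176.284°.
(The naïve average (+165.627 + -173.059)/2 = -3.716° is on the wrong side of the globe.)

+176.284°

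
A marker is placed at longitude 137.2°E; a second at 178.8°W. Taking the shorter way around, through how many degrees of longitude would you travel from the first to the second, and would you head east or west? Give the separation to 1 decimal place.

Raw difference: -178.8 − 137.2 = -316.0°.
Normalise into (−180°, 180°]: -316.0° + 360° = 44.0°.
Positive ⇒ the second point lies to the east; separation 44.0°.

44.0° east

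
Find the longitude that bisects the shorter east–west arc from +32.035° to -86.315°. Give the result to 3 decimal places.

-27.140°

Signed shortest Δλ from +32.035° to -86.315° is -118.350°.
Midpoint longitude = +32.035° + (-118.350°)/2 = +32.035° − 59.175° = -27.140°.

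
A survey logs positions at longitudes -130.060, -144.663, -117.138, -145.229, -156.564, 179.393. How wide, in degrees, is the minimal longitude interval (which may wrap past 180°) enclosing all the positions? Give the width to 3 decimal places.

63.469°

Sort the longitudes: -156.564°, -145.229°, -144.663°, -130.060°, -117.138°, +179.393°.
Eastward gaps between consecutive values (wrapping around): 11.335°, 0.566°, 14.603°, 12.922°, 296.531°, 24.043°.
Largest gap = 296.531° ⇒ minimal covering band is its complement: 360° − 296.531° = 63.469°.
Band runs from +179.393° eastward to -117.138°, crossing the antimeridian.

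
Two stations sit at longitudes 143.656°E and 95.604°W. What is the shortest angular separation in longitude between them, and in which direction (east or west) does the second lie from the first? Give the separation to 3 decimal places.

Raw difference: -95.604 − 143.656 = -239.26°.
Normalise into (−180°, 180°]: -239.26° + 360° = 120.74°.
Positive ⇒ the second point lies to the east; separation 120.740°.

120.740° east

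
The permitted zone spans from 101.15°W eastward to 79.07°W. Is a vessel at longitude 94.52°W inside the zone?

Band width going east from -101.15° to -79.07°: ((-79.07 − -101.15) mod 360) = 22.08°.
Offset of -94.52° east of the west edge: ((-94.52 − -101.15) mod 360) = 6.63°.
6.63° ≤ 22.08° ⇒ inside.

Yes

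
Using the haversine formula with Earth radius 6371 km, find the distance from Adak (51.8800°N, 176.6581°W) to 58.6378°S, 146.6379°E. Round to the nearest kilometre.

Δλ = 146.6379 − -176.6581 = 323.2960°; wrapped into (−180°, 180°]: -36.7040°.
Δφ = -58.6378 − 51.8800 = -110.5178°.
a = sin²(Δφ/2) + cos φ₁ · cos φ₂ · sin²(Δλ/2) = 0.707098.
c = 2·atan2(√a, √(1−a)) = 1.99786 rad → d = 6371·c ≈ 12728.34 km.

12728 km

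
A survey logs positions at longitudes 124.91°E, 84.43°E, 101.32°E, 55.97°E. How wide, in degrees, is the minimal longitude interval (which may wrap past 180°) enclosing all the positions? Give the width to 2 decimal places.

Sort the longitudes: +55.97°, +84.43°, +101.32°, +124.91°.
Eastward gaps between consecutive values (wrapping around): 28.46°, 16.89°, 23.59°, 291.06°.
Largest gap = 291.06° ⇒ minimal covering band is its complement: 360° − 291.06° = 68.94°.
Band runs from +55.97° eastward to +124.91°.

68.94°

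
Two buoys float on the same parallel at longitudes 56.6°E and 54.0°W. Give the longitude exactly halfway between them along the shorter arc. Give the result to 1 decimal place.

1.3°E

Signed shortest Δλ from +56.6° to -54.0° is -110.6°.
Midpoint longitude = +56.6° + (-110.6°)/2 = +56.6° − 55.3° = +1.3°.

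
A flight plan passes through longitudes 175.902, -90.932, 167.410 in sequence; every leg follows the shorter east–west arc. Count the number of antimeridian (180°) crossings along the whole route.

Leg 1: +175.902° → -90.932°, shortest Δλ = 93.166° (east) — crosses 180°.
Leg 2: -90.932° → +167.410°, shortest Δλ = -101.658° (west) — crosses 180°.
Total crossings: 2.

2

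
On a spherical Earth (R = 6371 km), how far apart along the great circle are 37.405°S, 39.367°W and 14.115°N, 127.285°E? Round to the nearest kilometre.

Δλ = 127.285 − -39.367 = 166.652°.
Δφ = 14.115 − -37.405 = 51.520°.
a = sin²(Δφ/2) + cos φ₁ · cos φ₂ · sin²(Δλ/2) = 0.948852.
c = 2·atan2(√a, √(1−a)) = 2.68533 rad → d = 6371·c ≈ 17108.22 km.

17108 km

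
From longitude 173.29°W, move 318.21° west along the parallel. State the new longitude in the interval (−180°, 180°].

Start at -173.29°; shift −318.21° → -491.50°.
-491.50° lies outside (−180°, 180°]; add 360° → -131.50°.

131.50°W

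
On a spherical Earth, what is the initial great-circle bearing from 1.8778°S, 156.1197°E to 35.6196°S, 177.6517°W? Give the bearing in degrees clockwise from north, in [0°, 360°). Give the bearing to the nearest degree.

147°

Δλ = -177.6517 − 156.1197 = -333.7714°; wrapped into (−180°, 180°]: 26.2286°.
θ = atan2( sin Δλ · cos φ₂ , cos φ₁ · sin φ₂ − sin φ₁ · cos φ₂ · cos Δλ )
  = atan2(0.35926, -0.55819) = 147.234° → normalised to [0°, 360°): 147.234°.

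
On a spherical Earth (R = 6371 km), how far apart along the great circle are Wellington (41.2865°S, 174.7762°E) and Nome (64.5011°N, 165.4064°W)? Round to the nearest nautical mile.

6420 nmi

Δλ = -165.4064 − 174.7762 = -340.1826°; wrapped into (−180°, 180°]: 19.8174°.
Δφ = 64.5011 − -41.2865 = 105.7876°.
a = sin²(Δφ/2) + cos φ₁ · cos φ₂ · sin²(Δλ/2) = 0.645615.
c = 2·atan2(√a, √(1−a)) = 1.86631 rad → d = 6371·c ≈ 11890.25 km ≈ 6420.22 nmi.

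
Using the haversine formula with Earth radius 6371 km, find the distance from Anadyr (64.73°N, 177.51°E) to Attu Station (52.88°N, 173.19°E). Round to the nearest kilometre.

Δλ = 173.19 − 177.51 = -4.32°.
Δφ = 52.88 − 64.73 = -11.85°.
a = sin²(Δφ/2) + cos φ₁ · cos φ₂ · sin²(Δλ/2) = 0.011022.
c = 2·atan2(√a, √(1−a)) = 0.21036 rad → d = 6371·c ≈ 1340.18 km.

1340 km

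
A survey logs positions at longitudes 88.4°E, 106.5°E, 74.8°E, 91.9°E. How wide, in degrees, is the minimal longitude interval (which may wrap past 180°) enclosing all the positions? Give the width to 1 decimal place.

Sort the longitudes: +74.8°, +88.4°, +91.9°, +106.5°.
Eastward gaps between consecutive values (wrapping around): 13.6°, 3.5°, 14.6°, 328.3°.
Largest gap = 328.3° ⇒ minimal covering band is its complement: 360° − 328.3° = 31.7°.
Band runs from +74.8° eastward to +106.5°.

31.7°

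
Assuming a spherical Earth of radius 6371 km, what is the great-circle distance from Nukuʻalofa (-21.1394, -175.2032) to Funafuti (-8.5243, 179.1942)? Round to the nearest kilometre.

Δλ = 179.1942 − -175.2032 = 354.3974°; wrapped into (−180°, 180°]: -5.6026°.
Δφ = -8.5243 − -21.1394 = 12.6151°.
a = sin²(Δφ/2) + cos φ₁ · cos φ₂ · sin²(Δλ/2) = 0.014274.
c = 2·atan2(√a, √(1−a)) = 0.23952 rad → d = 6371·c ≈ 1525.96 km.

1526 km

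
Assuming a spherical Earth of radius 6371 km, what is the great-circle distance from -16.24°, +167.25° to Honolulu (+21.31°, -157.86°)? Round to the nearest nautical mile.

Δλ = -157.86 − 167.25 = -325.11°; wrapped into (−180°, 180°]: 34.89°.
Δφ = 21.31 − -16.24 = 37.55°.
a = sin²(Δφ/2) + cos φ₁ · cos φ₂ · sin²(Δλ/2) = 0.183977.
c = 2·atan2(√a, √(1−a)) = 0.88661 rad → d = 6371·c ≈ 5648.57 km ≈ 3049.99 nmi.

3050 nmi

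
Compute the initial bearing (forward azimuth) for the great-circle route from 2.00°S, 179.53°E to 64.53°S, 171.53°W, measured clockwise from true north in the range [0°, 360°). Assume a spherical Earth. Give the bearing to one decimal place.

Δλ = -171.53 − 179.53 = -351.06°; wrapped into (−180°, 180°]: 8.94°.
θ = atan2( sin Δλ · cos φ₂ , cos φ₁ · sin φ₂ − sin φ₁ · cos φ₂ · cos Δλ )
  = atan2(0.06683, -0.88743) = 175.693° → normalised to [0°, 360°): 175.693°.

175.7°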